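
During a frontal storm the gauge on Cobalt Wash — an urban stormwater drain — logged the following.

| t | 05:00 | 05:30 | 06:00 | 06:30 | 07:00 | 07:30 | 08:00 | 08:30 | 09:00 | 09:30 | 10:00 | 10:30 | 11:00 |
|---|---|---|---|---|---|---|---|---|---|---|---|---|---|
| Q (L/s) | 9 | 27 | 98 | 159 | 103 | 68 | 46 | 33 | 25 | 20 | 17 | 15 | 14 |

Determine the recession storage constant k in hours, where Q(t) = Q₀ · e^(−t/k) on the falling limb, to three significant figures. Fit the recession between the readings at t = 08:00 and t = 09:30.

k ≈ 1.80 h

On the falling limb, Q drops from 46 to 20 L/s between t = 08:00 and t = 09:30 (Δt = 1.5 h).
k = −Δt / ln(Q₂/Q₁) = −1.5 / ln(20/46) = 1.80 h.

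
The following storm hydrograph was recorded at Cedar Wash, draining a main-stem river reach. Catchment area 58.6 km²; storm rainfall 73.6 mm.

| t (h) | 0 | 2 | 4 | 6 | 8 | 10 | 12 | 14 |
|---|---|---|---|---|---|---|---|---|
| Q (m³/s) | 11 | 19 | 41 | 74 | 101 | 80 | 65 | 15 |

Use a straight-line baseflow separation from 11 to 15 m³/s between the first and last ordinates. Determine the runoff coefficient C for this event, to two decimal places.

C ≈ 0.50

ΣQ_DR = 302.0 m³/s; V = ΣQ_DR·Δt = 2.174 × 10^6 m³.
Runoff depth d = V / A = 37.11 mm.
C = d / P = 37.11 / 73.6 = 0.50.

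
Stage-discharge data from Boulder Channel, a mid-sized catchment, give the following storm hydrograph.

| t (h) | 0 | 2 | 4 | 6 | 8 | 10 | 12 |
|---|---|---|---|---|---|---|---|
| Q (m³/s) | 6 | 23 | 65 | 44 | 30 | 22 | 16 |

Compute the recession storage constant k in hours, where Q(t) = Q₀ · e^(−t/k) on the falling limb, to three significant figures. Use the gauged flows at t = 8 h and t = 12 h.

On the falling limb, Q drops from 30 to 16 m³/s between t = 8 h and t = 12 h (Δt = 4 h).
k = −Δt / ln(Q₂/Q₁) = −4 / ln(16/30) = 6.36 h.

k ≈ 6.36 h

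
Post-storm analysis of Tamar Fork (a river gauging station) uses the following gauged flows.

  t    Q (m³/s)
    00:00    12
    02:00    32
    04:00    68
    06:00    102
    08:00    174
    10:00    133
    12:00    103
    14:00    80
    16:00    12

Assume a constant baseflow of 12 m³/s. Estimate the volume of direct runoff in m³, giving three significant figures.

V ≈ 4.38 × 10^6 m³

Direct-runoff ordinates (Q − Q_b): 0.0, 20.0, 56.0, 90.0, 162.0, 121.0, 91.0, 68.0, 0.0 m³/s.
ΣQ_DR = 608.0 m³/s.
With Δt = 2 h = 7200 s, V = ΣQ_DR · Δt = 608.0 × 7200 = 4.38 × 10^6 m³.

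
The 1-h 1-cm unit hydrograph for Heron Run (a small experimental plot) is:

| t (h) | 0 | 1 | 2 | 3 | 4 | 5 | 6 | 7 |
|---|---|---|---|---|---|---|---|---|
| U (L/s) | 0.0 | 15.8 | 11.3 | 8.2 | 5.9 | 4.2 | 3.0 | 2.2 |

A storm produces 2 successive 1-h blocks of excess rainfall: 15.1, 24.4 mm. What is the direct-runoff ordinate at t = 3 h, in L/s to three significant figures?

By discrete convolution, Q_j = Σ (P_i / 10 mm) · U_{j−i}.
At t = 3 h (j=3): Q = (15.1/10)·8.2 + (24.4/10)·11.3 = 40.0 L/s.

Q ≈ 40.0 L/s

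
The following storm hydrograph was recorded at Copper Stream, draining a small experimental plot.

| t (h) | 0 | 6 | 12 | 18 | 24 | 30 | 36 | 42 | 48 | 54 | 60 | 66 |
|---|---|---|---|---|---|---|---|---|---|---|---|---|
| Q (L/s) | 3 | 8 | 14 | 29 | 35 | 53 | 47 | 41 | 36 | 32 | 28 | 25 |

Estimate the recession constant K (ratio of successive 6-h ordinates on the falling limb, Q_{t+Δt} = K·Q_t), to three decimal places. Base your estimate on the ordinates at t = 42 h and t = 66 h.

Using the recession-limb readings at t = 42 h and t = 66 h: Q falls from 41 to 25 L/s over 4 intervals.
K = (Q₂/Q₁)^(1/4) = (25/41)^(1/4) = 0.884.

K ≈ 0.884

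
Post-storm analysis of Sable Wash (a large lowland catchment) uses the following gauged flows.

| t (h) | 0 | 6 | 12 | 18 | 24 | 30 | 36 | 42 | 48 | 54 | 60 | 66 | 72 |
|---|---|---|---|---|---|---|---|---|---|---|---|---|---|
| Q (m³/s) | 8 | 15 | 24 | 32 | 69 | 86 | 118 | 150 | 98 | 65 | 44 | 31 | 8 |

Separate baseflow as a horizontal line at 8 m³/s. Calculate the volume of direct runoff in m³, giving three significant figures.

Direct-runoff ordinates (Q − Q_b): 0.0, 7.0, 16.0, 24.0, 61.0, 78.0, 110.0, 142.0, 90.0, 57.0, 36.0, 23.0, 0.0 m³/s.
ΣQ_DR = 644.0 m³/s.
With Δt = 6 h = 21600 s, V = ΣQ_DR · Δt = 644.0 × 21600 = 1.39 × 10^7 m³.

V ≈ 1.39 × 10^7 m³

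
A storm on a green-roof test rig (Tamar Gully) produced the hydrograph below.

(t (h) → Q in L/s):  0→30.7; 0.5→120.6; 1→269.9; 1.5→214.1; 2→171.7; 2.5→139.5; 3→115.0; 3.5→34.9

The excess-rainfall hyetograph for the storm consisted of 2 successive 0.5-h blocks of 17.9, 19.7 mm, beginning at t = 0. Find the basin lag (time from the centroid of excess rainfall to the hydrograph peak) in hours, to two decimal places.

t_L ≈ 0.49 h

Centroid of excess rainfall: t_c = Σ P_i·t̄_i / ΣP_i = 0.5120 h (block centres at 0.25, 0.75 h).
Hydrograph peak occurs at t = 1 h, so basin lag t_L = 1 − 0.5120 = 0.49 h.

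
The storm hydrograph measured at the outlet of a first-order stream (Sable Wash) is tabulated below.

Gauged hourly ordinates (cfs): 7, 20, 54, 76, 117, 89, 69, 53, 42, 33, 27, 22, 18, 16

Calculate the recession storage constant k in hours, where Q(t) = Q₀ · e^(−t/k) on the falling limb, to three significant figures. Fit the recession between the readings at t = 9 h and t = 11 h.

On the falling limb, Q drops from 33 to 22 cfs between t = 9 h and t = 11 h (Δt = 2 h).
k = −Δt / ln(Q₂/Q₁) = −2 / ln(22/33) = 4.93 h.

k ≈ 4.93 h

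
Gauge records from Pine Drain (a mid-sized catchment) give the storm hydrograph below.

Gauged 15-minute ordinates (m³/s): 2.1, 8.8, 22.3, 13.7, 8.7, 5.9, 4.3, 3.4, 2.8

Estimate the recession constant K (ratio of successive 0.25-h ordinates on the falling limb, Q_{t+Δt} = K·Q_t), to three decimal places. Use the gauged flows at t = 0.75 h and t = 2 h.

K ≈ 0.728

Using the recession-limb readings at t = 0.75 h and t = 2 h: Q falls from 13.7 to 2.8 m³/s over 5 intervals.
K = (Q₂/Q₁)^(1/5) = (2.8/13.7)^(1/5) = 0.728.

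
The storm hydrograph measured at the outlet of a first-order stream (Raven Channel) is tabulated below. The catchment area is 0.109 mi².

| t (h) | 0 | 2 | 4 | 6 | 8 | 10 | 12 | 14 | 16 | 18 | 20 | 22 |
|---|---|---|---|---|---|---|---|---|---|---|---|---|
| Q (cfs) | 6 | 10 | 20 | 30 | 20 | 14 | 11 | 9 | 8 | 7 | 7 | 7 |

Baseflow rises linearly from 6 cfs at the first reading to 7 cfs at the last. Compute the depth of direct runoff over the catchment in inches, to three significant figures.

d ≈ 2.02 in

Direct runoff: 0.00, 3.91, 13.82, 23.73, 13.64, 7.55, 4.45, 2.36, 1.27, 0.18, 0.09, 0.00 cfs; ΣQ_DR = 71.00 cfs.
V = ΣQ_DR · Δt = 71.00 × 7200 s = 5.112 × 10^5 ft³.
Over A = 0.109 mi², depth = V / A = 2.02 in.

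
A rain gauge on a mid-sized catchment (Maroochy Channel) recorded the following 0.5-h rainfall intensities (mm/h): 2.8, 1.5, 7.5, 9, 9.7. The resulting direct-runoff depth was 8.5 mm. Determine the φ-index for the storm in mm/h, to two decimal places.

φ ≈ 3.07 mm/h

Only the 3 blocks with intensity above φ contribute runoff: 7.5, 9, 9.7 mm/h.
Σ(I−φ)·Δt = d  ⇒  (7.5+9+9.7 − 3φ)·0.5 = 8.5
φ = (26.20 − 8.5/0.5) / 3 = 3.07 mm/h.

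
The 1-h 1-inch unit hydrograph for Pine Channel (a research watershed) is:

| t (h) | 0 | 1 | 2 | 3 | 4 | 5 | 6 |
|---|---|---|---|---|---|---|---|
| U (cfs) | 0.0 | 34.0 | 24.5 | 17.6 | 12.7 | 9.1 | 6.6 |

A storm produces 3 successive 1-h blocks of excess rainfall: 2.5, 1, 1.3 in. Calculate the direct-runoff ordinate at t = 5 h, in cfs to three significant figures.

Q ≈ 58.3 cfs

By discrete convolution, Q_j = Σ (P_i / 1 in) · U_{j−i}.
At t = 5 h (j=5): Q = (2.5/1)·9.1 + (1/1)·12.7 + (1.3/1)·17.6 = 58.3 cfs.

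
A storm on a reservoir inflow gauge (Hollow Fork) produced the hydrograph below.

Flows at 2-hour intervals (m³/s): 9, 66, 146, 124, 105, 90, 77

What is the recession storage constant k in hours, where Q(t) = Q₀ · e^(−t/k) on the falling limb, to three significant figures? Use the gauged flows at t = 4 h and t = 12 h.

On the falling limb, Q drops from 146 to 77 m³/s between t = 4 h and t = 12 h (Δt = 8 h).
k = −Δt / ln(Q₂/Q₁) = −8 / ln(77/146) = 12.5 h.

k ≈ 12.5 h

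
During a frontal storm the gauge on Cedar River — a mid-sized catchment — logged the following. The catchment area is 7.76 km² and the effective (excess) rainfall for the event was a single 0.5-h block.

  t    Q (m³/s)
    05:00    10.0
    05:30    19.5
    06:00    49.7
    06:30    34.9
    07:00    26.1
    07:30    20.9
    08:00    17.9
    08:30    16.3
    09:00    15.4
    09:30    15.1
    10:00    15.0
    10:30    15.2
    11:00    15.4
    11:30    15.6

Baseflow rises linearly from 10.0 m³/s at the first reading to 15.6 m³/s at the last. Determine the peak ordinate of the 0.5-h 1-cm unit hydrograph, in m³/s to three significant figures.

U_p ≈ 15.5 m³/s

Direct runoff: 0.00, 9.07, 38.84, 23.61, 14.38, 8.75, 5.32, 3.28, 1.95, 1.22, 0.69, 0.46, 0.23, 0.00 m³/s; ΣQ_DR = 107.8 m³/s, peak = 38.84 m³/s.
Runoff depth d = ΣQ_DR·Δt / A = 107.8 × 1800 / (7.76 km²) = 25.01 mm.
The 1-cm UH is the DRH scaled by (10 mm)/d, so U_p = 38.84 × 10/25.01 = 15.5 m³/s.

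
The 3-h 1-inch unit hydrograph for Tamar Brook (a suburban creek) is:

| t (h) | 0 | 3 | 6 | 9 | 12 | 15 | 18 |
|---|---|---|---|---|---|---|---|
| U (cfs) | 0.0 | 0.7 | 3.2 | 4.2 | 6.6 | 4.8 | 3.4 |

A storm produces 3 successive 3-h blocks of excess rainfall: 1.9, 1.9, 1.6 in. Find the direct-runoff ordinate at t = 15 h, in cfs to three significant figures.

By discrete convolution, Q_j = Σ (P_i / 1 in) · U_{j−i}.
At t = 15 h (j=5): Q = (1.9/1)·4.8 + (1.9/1)·6.6 + (1.6/1)·4.2 = 28.4 cfs.

Q ≈ 28.4 cfs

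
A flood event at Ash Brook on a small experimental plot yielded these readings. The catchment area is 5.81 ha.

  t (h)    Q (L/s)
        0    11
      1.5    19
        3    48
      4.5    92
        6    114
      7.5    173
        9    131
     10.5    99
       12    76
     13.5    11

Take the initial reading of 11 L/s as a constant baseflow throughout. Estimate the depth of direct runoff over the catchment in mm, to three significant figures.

Direct runoff: 0.0, 8.0, 37.0, 81.0, 103.0, 162.0, 120.0, 88.0, 65.0, 0.0 L/s; ΣQ_DR = 664.0 L/s.
V = ΣQ_DR · Δt = 664.0 × 5400 s = 3.586 × 10^6 L.
Over A = 5.81 ha, depth = V / A = 61.7 mm.

d ≈ 61.7 mm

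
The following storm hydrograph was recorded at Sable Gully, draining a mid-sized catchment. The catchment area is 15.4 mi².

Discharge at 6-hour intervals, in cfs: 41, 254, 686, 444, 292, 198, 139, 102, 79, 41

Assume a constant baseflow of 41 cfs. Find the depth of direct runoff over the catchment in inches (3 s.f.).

Direct runoff: 0.0, 213.0, 645.0, 403.0, 251.0, 157.0, 98.0, 61.0, 38.0, 0.0 cfs; ΣQ_DR = 1866 cfs.
V = ΣQ_DR · Δt = 1866 × 21600 s = 4.031 × 10^7 ft³.
Over A = 15.4 mi², depth = V / A = 1.13 in.

d ≈ 1.13 in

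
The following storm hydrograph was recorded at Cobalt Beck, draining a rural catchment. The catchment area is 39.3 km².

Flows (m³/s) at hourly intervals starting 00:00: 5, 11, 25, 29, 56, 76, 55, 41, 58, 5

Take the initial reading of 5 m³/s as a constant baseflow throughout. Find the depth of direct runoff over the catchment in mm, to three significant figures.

Direct runoff: 0.0, 6.0, 20.0, 24.0, 51.0, 71.0, 50.0, 36.0, 53.0, 0.0 m³/s; ΣQ_DR = 311.0 m³/s.
V = ΣQ_DR · Δt = 311.0 × 3600 s = 1.120 × 10^6 m³.
Over A = 39.3 km², depth = V / A = 28.5 mm.

d ≈ 28.5 mm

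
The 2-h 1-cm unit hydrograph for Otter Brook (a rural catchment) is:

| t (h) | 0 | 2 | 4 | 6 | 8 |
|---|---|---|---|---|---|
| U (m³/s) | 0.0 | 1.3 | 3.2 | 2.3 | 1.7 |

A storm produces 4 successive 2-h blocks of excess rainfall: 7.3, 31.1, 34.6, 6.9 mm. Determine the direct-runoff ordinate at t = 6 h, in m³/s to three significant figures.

Q ≈ 16.1 m³/s

By discrete convolution, Q_j = Σ (P_i / 10 mm) · U_{j−i}.
At t = 6 h (j=3): Q = (7.3/10)·2.3 + (31.1/10)·3.2 + (34.6/10)·1.3 + (6.9/10)·0.0 = 16.1 m³/s.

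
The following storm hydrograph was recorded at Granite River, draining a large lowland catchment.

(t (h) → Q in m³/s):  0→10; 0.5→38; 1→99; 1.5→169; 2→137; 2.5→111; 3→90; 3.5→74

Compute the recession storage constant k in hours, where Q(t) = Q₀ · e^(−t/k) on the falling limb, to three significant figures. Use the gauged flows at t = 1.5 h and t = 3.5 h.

On the falling limb, Q drops from 169 to 74 m³/s between t = 1.5 h and t = 3.5 h (Δt = 2 h).
k = −Δt / ln(Q₂/Q₁) = −2 / ln(74/169) = 2.42 h.

k ≈ 2.42 h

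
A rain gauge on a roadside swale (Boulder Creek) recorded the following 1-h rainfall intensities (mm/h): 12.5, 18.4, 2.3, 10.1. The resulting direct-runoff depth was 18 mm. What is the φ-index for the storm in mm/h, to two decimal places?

Only the 3 blocks with intensity above φ contribute runoff: 12.5, 18.4, 10.1 mm/h.
Σ(I−φ)·Δt = d  ⇒  (12.5+18.4+10.1 − 3φ)·1 = 18
φ = (41.00 − 18/1) / 3 = 7.67 mm/h.

φ ≈ 7.67 mm/h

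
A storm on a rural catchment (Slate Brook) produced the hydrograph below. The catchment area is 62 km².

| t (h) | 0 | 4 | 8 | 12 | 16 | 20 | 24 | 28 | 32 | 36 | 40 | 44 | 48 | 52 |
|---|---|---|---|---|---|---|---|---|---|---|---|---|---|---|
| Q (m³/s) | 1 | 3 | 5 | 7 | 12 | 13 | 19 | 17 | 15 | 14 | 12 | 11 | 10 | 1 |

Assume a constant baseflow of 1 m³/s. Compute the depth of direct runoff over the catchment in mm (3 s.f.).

d ≈ 29.3 mm

Direct runoff: 0.0, 2.0, 4.0, 6.0, 11.0, 12.0, 18.0, 16.0, 14.0, 13.0, 11.0, 10.0, 9.0, 0.0 m³/s; ΣQ_DR = 126.0 m³/s.
V = ΣQ_DR · Δt = 126.0 × 14400 s = 1.814 × 10^6 m³.
Over A = 62 km², depth = V / A = 29.3 mm.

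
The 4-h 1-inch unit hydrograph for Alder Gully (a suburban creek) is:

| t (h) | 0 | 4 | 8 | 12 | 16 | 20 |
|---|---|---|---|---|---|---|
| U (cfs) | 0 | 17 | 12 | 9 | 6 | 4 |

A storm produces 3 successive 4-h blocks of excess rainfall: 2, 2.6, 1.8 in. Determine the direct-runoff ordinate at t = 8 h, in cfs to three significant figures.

By discrete convolution, Q_j = Σ (P_i / 1 in) · U_{j−i}.
At t = 8 h (j=2): Q = (2/1)·12 + (2.6/1)·17 + (1.8/1)·0 = 68.2 cfs.

Q ≈ 68.2 cfs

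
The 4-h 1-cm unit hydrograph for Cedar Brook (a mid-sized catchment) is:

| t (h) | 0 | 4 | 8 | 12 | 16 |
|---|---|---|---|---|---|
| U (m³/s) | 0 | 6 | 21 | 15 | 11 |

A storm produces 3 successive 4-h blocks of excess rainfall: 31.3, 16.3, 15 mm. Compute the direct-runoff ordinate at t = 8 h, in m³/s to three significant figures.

Q ≈ 75.5 m³/s

By discrete convolution, Q_j = Σ (P_i / 10 mm) · U_{j−i}.
At t = 8 h (j=2): Q = (31.3/10)·21 + (16.3/10)·6 + (15/10)·0 = 75.5 m³/s.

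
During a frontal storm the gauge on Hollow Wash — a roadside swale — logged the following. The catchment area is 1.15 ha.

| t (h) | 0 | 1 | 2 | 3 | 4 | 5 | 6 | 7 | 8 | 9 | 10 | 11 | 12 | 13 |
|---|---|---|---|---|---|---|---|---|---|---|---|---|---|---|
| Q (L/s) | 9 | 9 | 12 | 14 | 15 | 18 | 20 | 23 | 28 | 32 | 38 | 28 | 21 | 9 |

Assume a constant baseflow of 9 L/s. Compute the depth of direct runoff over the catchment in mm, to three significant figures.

Direct runoff: 0.0, 0.0, 3.0, 5.0, 6.0, 9.0, 11.0, 14.0, 19.0, 23.0, 29.0, 19.0, 12.0, 0.0 L/s; ΣQ_DR = 150.0 L/s.
V = ΣQ_DR · Δt = 150.0 × 3600 s = 5.400 × 10^5 L.
Over A = 1.15 ha, depth = V / A = 47.0 mm.

d ≈ 47.0 mm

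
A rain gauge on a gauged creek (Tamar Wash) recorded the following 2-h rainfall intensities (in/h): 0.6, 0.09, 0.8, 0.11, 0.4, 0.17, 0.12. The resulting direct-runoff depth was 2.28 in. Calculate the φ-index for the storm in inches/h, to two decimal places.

φ ≈ 0.22 in/h

Only the 3 blocks with intensity above φ contribute runoff: 0.6, 0.8, 0.4 in/h.
Σ(I−φ)·Δt = d  ⇒  (0.6+0.8+0.4 − 3φ)·2 = 2.28
φ = (1.800 − 2.28/2) / 3 = 0.22 in/h.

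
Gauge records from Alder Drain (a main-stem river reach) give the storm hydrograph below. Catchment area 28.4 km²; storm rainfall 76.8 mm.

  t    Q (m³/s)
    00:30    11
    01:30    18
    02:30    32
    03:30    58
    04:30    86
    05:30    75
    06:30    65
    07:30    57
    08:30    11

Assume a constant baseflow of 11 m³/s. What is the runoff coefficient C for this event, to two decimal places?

C ≈ 0.52

ΣQ_DR = 314.0 m³/s; V = ΣQ_DR·Δt = 1.130 × 10^6 m³.
Runoff depth d = V / A = 39.80 mm.
C = d / P = 39.80 / 76.8 = 0.52.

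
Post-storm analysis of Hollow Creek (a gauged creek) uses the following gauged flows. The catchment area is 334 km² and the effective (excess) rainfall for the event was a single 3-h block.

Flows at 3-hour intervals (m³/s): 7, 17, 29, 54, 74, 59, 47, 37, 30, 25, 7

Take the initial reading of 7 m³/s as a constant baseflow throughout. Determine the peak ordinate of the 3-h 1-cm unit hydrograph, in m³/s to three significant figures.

Direct runoff: 0.0, 10.0, 22.0, 47.0, 67.0, 52.0, 40.0, 30.0, 23.0, 18.0, 0.0 m³/s; ΣQ_DR = 309.0 m³/s, peak = 67.0 m³/s.
Runoff depth d = ΣQ_DR·Δt / A = 309.0 × 10800 / (334 km²) = 9.992 mm.
The 1-cm UH is the DRH scaled by (10 mm)/d, so U_p = 67.0 × 10/9.992 = 67.1 m³/s.

U_p ≈ 67.1 m³/s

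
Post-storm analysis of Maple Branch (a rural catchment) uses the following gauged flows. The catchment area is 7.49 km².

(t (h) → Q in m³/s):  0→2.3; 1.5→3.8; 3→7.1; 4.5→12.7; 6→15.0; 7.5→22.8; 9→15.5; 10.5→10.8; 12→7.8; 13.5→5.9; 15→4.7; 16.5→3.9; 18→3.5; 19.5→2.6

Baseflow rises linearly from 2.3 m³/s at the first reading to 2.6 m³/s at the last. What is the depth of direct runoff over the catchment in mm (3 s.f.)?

Direct runoff: 0.00, 1.48, 4.75, 10.33, 12.61, 20.38, 13.06, 8.34, 5.32, 3.39, 2.17, 1.35, 0.92, 0.00 m³/s; ΣQ_DR = 84.10 m³/s.
V = ΣQ_DR · Δt = 84.10 × 5400 s = 4.541 × 10^5 m³.
Over A = 7.49 km², depth = V / A = 60.6 mm.

d ≈ 60.6 mm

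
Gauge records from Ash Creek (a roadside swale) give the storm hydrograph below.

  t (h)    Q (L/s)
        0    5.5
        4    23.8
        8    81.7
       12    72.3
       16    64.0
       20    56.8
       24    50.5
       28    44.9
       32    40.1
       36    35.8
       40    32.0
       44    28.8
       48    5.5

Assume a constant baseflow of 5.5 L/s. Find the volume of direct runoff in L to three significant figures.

V ≈ 6.77 × 10^6 L

Direct-runoff ordinates (Q − Q_b): 0.0, 18.3, 76.2, 66.8, 58.5, 51.3, 45.0, 39.4, 34.6, 30.3, 26.5, 23.3, 0.0 L/s.
ΣQ_DR = 470.2 L/s.
With Δt = 4 h = 14400 s, V = ΣQ_DR · Δt = 470.2 × 14400 = 6.77 × 10^6 L.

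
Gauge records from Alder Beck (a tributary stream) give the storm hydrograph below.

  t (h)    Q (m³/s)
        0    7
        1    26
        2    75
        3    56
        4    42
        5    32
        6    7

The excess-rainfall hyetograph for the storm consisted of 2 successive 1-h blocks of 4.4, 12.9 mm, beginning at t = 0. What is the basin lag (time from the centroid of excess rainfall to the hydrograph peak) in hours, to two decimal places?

Centroid of excess rainfall: t_c = Σ P_i·t̄_i / ΣP_i = 1.2457 h (block centres at 0.5, 1.5 h).
Hydrograph peak occurs at t = 2 h, so basin lag t_L = 2 − 1.2457 = 0.75 h.

t_L ≈ 0.75 h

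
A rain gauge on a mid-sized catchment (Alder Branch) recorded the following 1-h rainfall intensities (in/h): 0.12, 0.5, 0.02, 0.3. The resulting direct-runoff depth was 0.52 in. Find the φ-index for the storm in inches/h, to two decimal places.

φ ≈ 0.14 in/h

Only the 2 blocks with intensity above φ contribute runoff: 0.5, 0.3 in/h.
Σ(I−φ)·Δt = d  ⇒  (0.5+0.3 − 2φ)·1 = 0.52
φ = (0.8000 − 0.52/1) / 2 = 0.14 in/h.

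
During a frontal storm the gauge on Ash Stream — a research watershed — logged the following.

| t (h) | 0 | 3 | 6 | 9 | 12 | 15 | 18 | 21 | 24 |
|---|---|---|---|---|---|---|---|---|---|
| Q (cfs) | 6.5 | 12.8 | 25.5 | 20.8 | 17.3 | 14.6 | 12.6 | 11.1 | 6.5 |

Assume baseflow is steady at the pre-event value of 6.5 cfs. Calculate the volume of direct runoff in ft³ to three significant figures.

V ≈ 7.47 × 10^5 ft³

Direct-runoff ordinates (Q − Q_b): 0.0, 6.3, 19.0, 14.3, 10.8, 8.1, 6.1, 4.6, 0.0 cfs.
ΣQ_DR = 69.20 cfs.
With Δt = 3 h = 10800 s, V = ΣQ_DR · Δt = 69.20 × 10800 = 7.47 × 10^5 ft³.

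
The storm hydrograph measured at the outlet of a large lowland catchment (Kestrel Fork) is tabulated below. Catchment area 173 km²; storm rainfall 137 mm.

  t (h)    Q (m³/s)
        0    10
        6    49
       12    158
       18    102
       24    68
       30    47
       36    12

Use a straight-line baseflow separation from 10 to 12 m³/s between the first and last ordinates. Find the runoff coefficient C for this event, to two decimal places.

C ≈ 0.34

ΣQ_DR = 369.0 m³/s; V = ΣQ_DR·Δt = 7.970 × 10^6 m³.
Runoff depth d = V / A = 46.07 mm.
C = d / P = 46.07 / 137 = 0.34.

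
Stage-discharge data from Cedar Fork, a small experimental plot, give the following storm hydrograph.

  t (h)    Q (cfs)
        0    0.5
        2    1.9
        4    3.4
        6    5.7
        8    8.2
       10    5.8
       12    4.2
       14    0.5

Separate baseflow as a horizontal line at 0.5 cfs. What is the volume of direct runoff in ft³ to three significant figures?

V ≈ 1.89 × 10^5 ft³

Direct-runoff ordinates (Q − Q_b): 0.0, 1.4, 2.9, 5.2, 7.7, 5.3, 3.7, 0.0 cfs.
ΣQ_DR = 26.20 cfs.
With Δt = 2 h = 7200 s, V = ΣQ_DR · Δt = 26.20 × 7200 = 1.89 × 10^5 ft³.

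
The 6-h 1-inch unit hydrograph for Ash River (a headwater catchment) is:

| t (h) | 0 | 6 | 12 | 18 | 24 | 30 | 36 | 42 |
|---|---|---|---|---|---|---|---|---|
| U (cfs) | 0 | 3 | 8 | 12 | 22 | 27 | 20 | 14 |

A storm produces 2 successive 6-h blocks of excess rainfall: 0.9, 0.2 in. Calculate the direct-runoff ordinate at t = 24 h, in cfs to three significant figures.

Q ≈ 22.2 cfs

By discrete convolution, Q_j = Σ (P_i / 1 in) · U_{j−i}.
At t = 24 h (j=4): Q = (0.9/1)·22 + (0.2/1)·12 = 22.2 cfs.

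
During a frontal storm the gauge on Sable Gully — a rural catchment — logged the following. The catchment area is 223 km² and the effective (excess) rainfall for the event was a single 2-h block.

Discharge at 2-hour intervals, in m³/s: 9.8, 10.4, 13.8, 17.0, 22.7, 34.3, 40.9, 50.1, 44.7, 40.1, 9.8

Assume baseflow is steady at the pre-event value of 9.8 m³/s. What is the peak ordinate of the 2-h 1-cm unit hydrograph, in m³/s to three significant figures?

Direct runoff: 0.0, 0.6, 4.0, 7.2, 12.9, 24.5, 31.1, 40.3, 34.9, 30.3, 0.0 m³/s; ΣQ_DR = 185.8 m³/s, peak = 40.3 m³/s.
Runoff depth d = ΣQ_DR·Δt / A = 185.8 × 7200 / (223 km²) = 5.999 mm.
The 1-cm UH is the DRH scaled by (10 mm)/d, so U_p = 40.3 × 10/5.999 = 67.2 m³/s.

U_p ≈ 67.2 m³/s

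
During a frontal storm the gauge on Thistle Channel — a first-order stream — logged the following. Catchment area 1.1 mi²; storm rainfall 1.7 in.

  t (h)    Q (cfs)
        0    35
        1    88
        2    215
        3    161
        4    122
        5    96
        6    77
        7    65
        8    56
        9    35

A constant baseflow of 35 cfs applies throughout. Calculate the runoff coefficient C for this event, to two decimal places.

C ≈ 0.50

ΣQ_DR = 600.0 cfs; V = ΣQ_DR·Δt = 2.160 × 10^6 ft³.
Runoff depth d = V / A = 0.8452 in.
C = d / P = 0.8452 / 1.7 = 0.50.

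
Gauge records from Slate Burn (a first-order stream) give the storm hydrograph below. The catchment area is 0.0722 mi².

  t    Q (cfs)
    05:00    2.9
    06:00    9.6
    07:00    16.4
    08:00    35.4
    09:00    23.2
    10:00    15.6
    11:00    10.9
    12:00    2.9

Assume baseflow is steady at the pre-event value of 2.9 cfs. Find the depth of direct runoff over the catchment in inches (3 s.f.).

Direct runoff: 0.0, 6.7, 13.5, 32.5, 20.3, 12.7, 8.0, 0.0 cfs; ΣQ_DR = 93.70 cfs.
V = ΣQ_DR · Δt = 93.70 × 3600 s = 3.373 × 10^5 ft³.
Over A = 0.0722 mi², depth = V / A = 2.01 in.

d ≈ 2.01 in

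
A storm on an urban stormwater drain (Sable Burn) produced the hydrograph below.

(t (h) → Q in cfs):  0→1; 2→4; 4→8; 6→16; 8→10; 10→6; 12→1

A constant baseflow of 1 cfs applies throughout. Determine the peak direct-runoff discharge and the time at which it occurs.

Subtracting baseflow gives direct-runoff ordinates: 0.0, 3.0, 7.0, 15.0, 9.0, 5.0, 0.0 cfs.
The maximum is 15.0 cfs, occurring at the reading for t = 6 h.

Q_p = 15.0 cfs at t = 6 h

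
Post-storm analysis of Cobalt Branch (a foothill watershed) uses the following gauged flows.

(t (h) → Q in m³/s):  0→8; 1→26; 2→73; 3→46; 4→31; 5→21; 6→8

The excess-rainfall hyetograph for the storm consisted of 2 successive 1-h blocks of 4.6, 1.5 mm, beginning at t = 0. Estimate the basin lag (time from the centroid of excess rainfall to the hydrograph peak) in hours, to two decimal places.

Centroid of excess rainfall: t_c = Σ P_i·t̄_i / ΣP_i = 0.7459 h (block centres at 0.5, 1.5 h).
Hydrograph peak occurs at t = 2 h, so basin lag t_L = 2 − 0.7459 = 1.25 h.

t_L ≈ 1.25 h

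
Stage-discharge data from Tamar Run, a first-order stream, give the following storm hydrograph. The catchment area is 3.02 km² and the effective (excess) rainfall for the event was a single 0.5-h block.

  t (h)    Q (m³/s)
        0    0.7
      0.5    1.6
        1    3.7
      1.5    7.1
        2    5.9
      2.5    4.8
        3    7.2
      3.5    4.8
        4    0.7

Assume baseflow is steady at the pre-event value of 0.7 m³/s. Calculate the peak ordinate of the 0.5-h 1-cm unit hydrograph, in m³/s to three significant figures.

Direct runoff: 0.0, 0.9, 3.0, 6.4, 5.2, 4.1, 6.5, 4.1, 0.0 m³/s; ΣQ_DR = 30.20 m³/s, peak = 6.5 m³/s.
Runoff depth d = ΣQ_DR·Δt / A = 30.20 × 1800 / (3.02 km²) = 18.00 mm.
The 1-cm UH is the DRH scaled by (10 mm)/d, so U_p = 6.5 × 10/18.00 = 3.61 m³/s.

U_p ≈ 3.61 m³/s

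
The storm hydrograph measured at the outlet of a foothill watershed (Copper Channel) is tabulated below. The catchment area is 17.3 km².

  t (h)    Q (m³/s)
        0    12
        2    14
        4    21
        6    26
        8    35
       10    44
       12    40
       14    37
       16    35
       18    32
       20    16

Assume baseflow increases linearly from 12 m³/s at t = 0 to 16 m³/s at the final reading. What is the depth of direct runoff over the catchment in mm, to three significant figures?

d ≈ 65.8 mm

Direct runoff: 0.00, 1.60, 8.20, 12.80, 21.40, 30.00, 25.60, 22.20, 19.80, 16.40, 0.00 m³/s; ΣQ_DR = 158.0 m³/s.
V = ΣQ_DR · Δt = 158.0 × 7200 s = 1.138 × 10^6 m³.
Over A = 17.3 km², depth = V / A = 65.8 mm.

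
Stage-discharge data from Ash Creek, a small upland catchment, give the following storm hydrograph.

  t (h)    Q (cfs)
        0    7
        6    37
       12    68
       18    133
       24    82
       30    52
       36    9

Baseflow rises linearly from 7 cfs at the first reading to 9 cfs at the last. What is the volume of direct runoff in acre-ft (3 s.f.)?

Direct-runoff ordinates (Q − Q_b): 0.00, 29.67, 60.33, 125.00, 73.67, 43.33, 0.00 cfs.
ΣQ_DR = 332.0 cfs.
With Δt = 6 h = 21600 s, V = ΣQ_DR · Δt = 332.0 × 21600 = 7.17 × 10^6 ft³ = 165 acre-ft.

V ≈ 165 acre-ft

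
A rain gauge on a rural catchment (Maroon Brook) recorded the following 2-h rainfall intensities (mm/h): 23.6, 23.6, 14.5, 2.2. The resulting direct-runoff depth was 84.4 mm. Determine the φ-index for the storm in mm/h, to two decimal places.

Only the 3 blocks with intensity above φ contribute runoff: 23.6, 23.6, 14.5 mm/h.
Σ(I−φ)·Δt = d  ⇒  (23.6+23.6+14.5 − 3φ)·2 = 84.4
φ = (61.70 − 84.4/2) / 3 = 6.50 mm/h.

φ ≈ 6.50 mm/h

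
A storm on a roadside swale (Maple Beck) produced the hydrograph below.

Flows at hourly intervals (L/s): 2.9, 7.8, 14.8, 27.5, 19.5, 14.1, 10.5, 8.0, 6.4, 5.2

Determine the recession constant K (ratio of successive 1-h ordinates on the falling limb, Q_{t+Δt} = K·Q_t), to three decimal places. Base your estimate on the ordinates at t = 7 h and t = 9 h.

Using the recession-limb readings at t = 7 h and t = 9 h: Q falls from 8.0 to 5.2 L/s over 2 intervals.
K = (Q₂/Q₁)^(1/2) = (5.2/8.0)^(1/2) = 0.806.

K ≈ 0.806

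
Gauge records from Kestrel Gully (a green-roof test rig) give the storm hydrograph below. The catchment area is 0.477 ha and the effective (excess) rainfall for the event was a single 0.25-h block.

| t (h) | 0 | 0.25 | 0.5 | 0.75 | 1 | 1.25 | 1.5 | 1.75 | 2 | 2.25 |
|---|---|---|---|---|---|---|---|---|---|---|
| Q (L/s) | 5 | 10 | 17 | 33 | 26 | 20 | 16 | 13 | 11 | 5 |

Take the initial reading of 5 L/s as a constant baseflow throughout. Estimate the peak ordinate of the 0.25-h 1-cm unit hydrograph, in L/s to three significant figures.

Direct runoff: 0.0, 5.0, 12.0, 28.0, 21.0, 15.0, 11.0, 8.0, 6.0, 0.0 L/s; ΣQ_DR = 106.0 L/s, peak = 28.0 L/s.
Runoff depth d = ΣQ_DR·Δt / A = 106.0 × 900 / (0.477 ha) = 20.00 mm.
The 1-cm UH is the DRH scaled by (10 mm)/d, so U_p = 28.0 × 10/20.00 = 14.0 L/s.

U_p ≈ 14.0 L/s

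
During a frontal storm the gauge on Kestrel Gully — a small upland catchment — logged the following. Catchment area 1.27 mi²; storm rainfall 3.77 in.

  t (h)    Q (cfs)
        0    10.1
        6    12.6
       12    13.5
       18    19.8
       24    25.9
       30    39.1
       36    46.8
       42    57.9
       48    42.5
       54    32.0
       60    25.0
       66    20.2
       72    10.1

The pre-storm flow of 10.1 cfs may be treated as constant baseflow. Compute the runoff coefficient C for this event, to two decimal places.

C ≈ 0.44

ΣQ_DR = 224.2 cfs; V = ΣQ_DR·Δt = 4.843 × 10^6 ft³.
Runoff depth d = V / A = 1.641 in.
C = d / P = 1.641 / 3.77 = 0.44.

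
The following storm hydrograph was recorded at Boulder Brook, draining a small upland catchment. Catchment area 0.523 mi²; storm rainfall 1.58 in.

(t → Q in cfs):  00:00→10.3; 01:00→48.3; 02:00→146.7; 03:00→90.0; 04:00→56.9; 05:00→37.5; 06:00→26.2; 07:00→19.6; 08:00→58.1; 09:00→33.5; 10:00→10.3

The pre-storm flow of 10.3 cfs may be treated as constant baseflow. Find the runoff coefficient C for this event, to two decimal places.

ΣQ_DR = 424.1 cfs; V = ΣQ_DR·Δt = 1.527 × 10^6 ft³.
Runoff depth d = V / A = 1.257 in.
C = d / P = 1.257 / 1.58 = 0.80.

C ≈ 0.80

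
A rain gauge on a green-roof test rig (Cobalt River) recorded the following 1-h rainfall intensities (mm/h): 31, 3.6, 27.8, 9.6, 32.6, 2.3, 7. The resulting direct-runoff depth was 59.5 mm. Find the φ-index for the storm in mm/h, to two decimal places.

Only the 3 blocks with intensity above φ contribute runoff: 31, 27.8, 32.6 mm/h.
Σ(I−φ)·Δt = d  ⇒  (31+27.8+32.6 − 3φ)·1 = 59.5
φ = (91.40 − 59.5/1) / 3 = 10.63 mm/h.

φ ≈ 10.63 mm/h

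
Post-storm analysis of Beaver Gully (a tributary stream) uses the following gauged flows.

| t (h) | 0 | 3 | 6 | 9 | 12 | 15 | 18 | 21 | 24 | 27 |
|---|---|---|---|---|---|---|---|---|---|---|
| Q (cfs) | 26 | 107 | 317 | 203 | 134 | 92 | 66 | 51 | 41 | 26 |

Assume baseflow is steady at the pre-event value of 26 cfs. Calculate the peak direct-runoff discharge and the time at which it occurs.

Subtracting baseflow gives direct-runoff ordinates: 0.0, 81.0, 291.0, 177.0, 108.0, 66.0, 40.0, 25.0, 15.0, 0.0 cfs.
The maximum is 291.0 cfs, occurring at the reading for t = 6 h.

Q_p = 291.0 cfs at t = 6 h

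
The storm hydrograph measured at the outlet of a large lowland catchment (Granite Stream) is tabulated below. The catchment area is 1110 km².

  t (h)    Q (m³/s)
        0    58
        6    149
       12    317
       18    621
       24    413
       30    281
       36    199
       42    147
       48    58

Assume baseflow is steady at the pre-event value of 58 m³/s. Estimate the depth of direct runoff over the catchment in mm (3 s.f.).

d ≈ 33.5 mm

Direct runoff: 0.0, 91.0, 259.0, 563.0, 355.0, 223.0, 141.0, 89.0, 0.0 m³/s; ΣQ_DR = 1721 m³/s.
V = ΣQ_DR · Δt = 1721 × 21600 s = 3.717 × 10^7 m³.
Over A = 1110 km², depth = V / A = 33.5 mm.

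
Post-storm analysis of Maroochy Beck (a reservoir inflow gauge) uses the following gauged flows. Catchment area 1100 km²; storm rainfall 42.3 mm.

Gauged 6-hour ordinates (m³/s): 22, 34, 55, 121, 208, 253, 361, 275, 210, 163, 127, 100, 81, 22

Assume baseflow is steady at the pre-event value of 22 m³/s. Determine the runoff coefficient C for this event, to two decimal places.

ΣQ_DR = 1724 m³/s; V = ΣQ_DR·Δt = 3.724 × 10^7 m³.
Runoff depth d = V / A = 33.85 mm.
C = d / P = 33.85 / 42.3 = 0.80.

C ≈ 0.80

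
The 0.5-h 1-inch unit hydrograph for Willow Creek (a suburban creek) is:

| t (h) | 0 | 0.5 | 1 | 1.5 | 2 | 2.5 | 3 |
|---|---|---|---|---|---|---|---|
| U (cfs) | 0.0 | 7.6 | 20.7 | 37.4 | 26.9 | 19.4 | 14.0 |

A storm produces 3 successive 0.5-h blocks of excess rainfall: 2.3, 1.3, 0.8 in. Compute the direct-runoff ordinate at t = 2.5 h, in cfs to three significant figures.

By discrete convolution, Q_j = Σ (P_i / 1 in) · U_{j−i}.
At t = 2.5 h (j=5): Q = (2.3/1)·19.4 + (1.3/1)·26.9 + (0.8/1)·37.4 = 110 cfs.

Q ≈ 110 cfs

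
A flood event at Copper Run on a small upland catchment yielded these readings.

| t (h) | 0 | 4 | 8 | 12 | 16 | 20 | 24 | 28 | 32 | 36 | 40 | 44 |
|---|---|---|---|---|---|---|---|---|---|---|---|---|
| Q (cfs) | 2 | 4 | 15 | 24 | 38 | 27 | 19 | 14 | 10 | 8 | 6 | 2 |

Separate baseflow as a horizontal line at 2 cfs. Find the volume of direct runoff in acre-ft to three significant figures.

Direct-runoff ordinates (Q − Q_b): 0.0, 2.0, 13.0, 22.0, 36.0, 25.0, 17.0, 12.0, 8.0, 6.0, 4.0, 0.0 cfs.
ΣQ_DR = 145.0 cfs.
With Δt = 4 h = 14400 s, V = ΣQ_DR · Δt = 145.0 × 14400 = 2.09 × 10^6 ft³ = 47.9 acre-ft.

V ≈ 47.9 acre-ft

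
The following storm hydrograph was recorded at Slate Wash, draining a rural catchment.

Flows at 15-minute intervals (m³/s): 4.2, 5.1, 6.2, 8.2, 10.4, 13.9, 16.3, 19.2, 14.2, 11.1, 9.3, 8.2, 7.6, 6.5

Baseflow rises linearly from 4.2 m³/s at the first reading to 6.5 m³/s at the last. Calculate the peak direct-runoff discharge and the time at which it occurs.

Subtracting baseflow gives direct-runoff ordinates: 0.00, 0.72, 1.65, 3.47, 5.49, 8.82, 11.04, 13.76, 8.58, 5.31, 3.33, 2.05, 1.28, 0.00 m³/s.
The maximum is 13.76 m³/s, occurring at the reading for t = 1.75 h.

Q_p = 13.76 m³/s at t = 1.75 h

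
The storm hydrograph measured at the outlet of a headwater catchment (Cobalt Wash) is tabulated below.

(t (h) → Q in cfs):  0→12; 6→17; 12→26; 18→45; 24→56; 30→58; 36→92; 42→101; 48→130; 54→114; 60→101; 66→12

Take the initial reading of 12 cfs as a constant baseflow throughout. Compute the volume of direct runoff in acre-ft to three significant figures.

Direct-runoff ordinates (Q − Q_b): 0.0, 5.0, 14.0, 33.0, 44.0, 46.0, 80.0, 89.0, 118.0, 102.0, 89.0, 0.0 cfs.
ΣQ_DR = 620.0 cfs.
With Δt = 6 h = 21600 s, V = ΣQ_DR · Δt = 620.0 × 21600 = 1.34 × 10^7 ft³ = 307 acre-ft.

V ≈ 307 acre-ft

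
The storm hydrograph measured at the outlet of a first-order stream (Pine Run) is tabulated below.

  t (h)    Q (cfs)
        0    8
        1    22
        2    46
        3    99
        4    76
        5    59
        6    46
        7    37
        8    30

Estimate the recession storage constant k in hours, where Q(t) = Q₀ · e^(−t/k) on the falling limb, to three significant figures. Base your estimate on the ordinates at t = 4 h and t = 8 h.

k ≈ 4.30 h

On the falling limb, Q drops from 76 to 30 cfs between t = 4 h and t = 8 h (Δt = 4 h).
k = −Δt / ln(Q₂/Q₁) = −4 / ln(30/76) = 4.30 h.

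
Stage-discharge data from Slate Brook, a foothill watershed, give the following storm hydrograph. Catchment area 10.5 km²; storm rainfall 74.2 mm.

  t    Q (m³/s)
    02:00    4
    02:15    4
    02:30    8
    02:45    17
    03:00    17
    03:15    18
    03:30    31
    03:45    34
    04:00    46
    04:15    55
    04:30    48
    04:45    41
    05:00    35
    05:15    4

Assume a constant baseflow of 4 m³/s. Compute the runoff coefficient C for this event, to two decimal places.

ΣQ_DR = 306.0 m³/s; V = ΣQ_DR·Δt = 2.754 × 10^5 m³.
Runoff depth d = V / A = 26.23 mm.
C = d / P = 26.23 / 74.2 = 0.35.

C ≈ 0.35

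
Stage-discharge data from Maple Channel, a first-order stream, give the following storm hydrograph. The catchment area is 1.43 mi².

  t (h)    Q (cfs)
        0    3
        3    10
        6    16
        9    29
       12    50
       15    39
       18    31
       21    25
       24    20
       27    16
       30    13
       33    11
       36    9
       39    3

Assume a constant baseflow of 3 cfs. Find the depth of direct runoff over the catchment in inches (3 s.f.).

Direct runoff: 0.0, 7.0, 13.0, 26.0, 47.0, 36.0, 28.0, 22.0, 17.0, 13.0, 10.0, 8.0, 6.0, 0.0 cfs; ΣQ_DR = 233.0 cfs.
V = ΣQ_DR · Δt = 233.0 × 10800 s = 2.516 × 10^6 ft³.
Over A = 1.43 mi², depth = V / A = 0.757 in.

d ≈ 0.757 in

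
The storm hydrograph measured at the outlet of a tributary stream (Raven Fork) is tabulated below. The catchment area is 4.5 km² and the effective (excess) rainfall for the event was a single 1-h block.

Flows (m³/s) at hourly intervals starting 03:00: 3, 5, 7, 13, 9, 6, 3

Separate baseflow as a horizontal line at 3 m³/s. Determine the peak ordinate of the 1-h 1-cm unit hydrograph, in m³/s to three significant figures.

U_p ≈ 5.00 m³/s

Direct runoff: 0.0, 2.0, 4.0, 10.0, 6.0, 3.0, 0.0 m³/s; ΣQ_DR = 25.00 m³/s, peak = 10.0 m³/s.
Runoff depth d = ΣQ_DR·Δt / A = 25.00 × 3600 / (4.5 km²) = 20.00 mm.
The 1-cm UH is the DRH scaled by (10 mm)/d, so U_p = 10.0 × 10/20.00 = 5.00 m³/s.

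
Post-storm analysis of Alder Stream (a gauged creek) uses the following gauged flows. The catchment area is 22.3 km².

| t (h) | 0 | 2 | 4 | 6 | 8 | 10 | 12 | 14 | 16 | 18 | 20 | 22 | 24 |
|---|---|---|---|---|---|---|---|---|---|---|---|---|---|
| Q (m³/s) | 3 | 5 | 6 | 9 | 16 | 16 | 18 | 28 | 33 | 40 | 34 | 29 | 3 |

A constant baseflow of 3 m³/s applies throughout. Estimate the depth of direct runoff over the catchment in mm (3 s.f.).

d ≈ 64.9 mm

Direct runoff: 0.0, 2.0, 3.0, 6.0, 13.0, 13.0, 15.0, 25.0, 30.0, 37.0, 31.0, 26.0, 0.0 m³/s; ΣQ_DR = 201.0 m³/s.
V = ΣQ_DR · Δt = 201.0 × 7200 s = 1.447 × 10^6 m³.
Over A = 22.3 km², depth = V / A = 64.9 mm.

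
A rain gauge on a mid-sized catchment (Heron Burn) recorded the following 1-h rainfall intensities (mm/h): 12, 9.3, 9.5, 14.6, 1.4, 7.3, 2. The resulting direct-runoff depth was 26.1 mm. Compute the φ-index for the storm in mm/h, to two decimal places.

Only the 5 blocks with intensity above φ contribute runoff: 12, 9.3, 9.5, 14.6, 7.3 mm/h.
Σ(I−φ)·Δt = d  ⇒  (12+9.3+9.5+14.6+7.3 − 5φ)·1 = 26.1
φ = (52.70 − 26.1/1) / 5 = 5.32 mm/h.

φ ≈ 5.32 mm/h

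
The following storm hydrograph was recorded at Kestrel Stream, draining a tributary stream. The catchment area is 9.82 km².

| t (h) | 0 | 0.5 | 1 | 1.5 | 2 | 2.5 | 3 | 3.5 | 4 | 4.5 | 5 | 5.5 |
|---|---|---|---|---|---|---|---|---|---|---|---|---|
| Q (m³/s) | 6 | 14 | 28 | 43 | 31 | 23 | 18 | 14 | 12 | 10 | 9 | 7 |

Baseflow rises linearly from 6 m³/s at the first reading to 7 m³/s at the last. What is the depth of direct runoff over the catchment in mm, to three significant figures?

d ≈ 25.1 mm

Direct runoff: 0.00, 7.91, 21.82, 36.73, 24.64, 16.55, 11.45, 7.36, 5.27, 3.18, 2.09, 0.00 m³/s; ΣQ_DR = 137.0 m³/s.
V = ΣQ_DR · Δt = 137.0 × 1800 s = 2.466 × 10^5 m³.
Over A = 9.82 km², depth = V / A = 25.1 mm.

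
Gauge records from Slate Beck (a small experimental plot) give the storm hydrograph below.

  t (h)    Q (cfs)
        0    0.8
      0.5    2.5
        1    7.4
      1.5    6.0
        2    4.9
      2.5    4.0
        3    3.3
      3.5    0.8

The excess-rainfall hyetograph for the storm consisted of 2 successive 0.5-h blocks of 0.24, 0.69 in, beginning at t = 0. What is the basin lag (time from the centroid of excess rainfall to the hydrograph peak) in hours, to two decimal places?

Centroid of excess rainfall: t_c = Σ P_i·t̄_i / ΣP_i = 0.6210 h (block centres at 0.25, 0.75 h).
Hydrograph peak occurs at t = 1 h, so basin lag t_L = 1 − 0.6210 = 0.38 h.

t_L ≈ 0.38 h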